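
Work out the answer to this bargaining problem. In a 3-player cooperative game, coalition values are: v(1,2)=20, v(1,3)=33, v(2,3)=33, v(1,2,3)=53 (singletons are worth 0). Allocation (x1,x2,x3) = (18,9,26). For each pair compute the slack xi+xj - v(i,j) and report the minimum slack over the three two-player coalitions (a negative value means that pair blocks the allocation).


Step 1: Slack for coalition (1,2): x1+x2 - v12 = 27 - 20 = 7
Step 2: Slack for coalition (1,3): x1+x3 - v13 = 44 - 33 = 11
Step 3: Slack for coalition (2,3): x2+x3 - v23 = 35 - 33 = 2
Step 4: Minimum slack = min(7, 11, 2) = 2, attained by (2,3); no pair can gain by deviating, so the allocation is in the core

2


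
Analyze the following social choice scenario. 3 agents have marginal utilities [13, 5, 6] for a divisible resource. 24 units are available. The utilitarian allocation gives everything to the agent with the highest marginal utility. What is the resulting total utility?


Step 1: The marginal utilities are [13, 5, 6]
Step 2: The highest marginal utility is 13
Step 3: All 24 units go to that agent
Step 4: Total utility = 13 * 24 = 312

312


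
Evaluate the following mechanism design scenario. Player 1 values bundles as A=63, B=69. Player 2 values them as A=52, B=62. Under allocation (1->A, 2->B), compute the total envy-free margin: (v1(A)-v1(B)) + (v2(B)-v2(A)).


Step 1: Player 1's margin = v1(A) - v1(B) = 63 - 69 = -6
Step 2: Player 2's margin = v2(B) - v2(A) = 62 - 52 = 10
Step 3: Total margin = -6 + 10 = 4

4


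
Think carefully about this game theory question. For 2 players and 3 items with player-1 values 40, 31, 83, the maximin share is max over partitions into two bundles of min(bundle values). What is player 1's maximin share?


Step 1: Item values = 40, 31, 83
Step 2: Enumerate all 2-bundle partitions and take the smaller bundle:
  Partition 1: {40} vs {31,83} -> bundles 40, 114; min = 40
  Partition 2: {31} vs {40,83} -> bundles 31, 123; min = 31
  Partition 3: {83} vs {40,31} -> bundles 83, 71; min = 71
Step 3: MMS = max(40, 31, 71) = 71

71


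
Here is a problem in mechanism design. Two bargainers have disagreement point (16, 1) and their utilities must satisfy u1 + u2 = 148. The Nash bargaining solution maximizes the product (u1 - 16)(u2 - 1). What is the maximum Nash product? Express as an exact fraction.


Step 1: The Nash solution splits surplus symmetrically above the disagreement point
Step 2: u1 = (total + d1 - d2)/2 = (148 + 16 - 1)/2 = 163/2
Step 3: u2 = (total - d1 + d2)/2 = (148 - 16 + 1)/2 = 133/2
Step 4: Nash product = (163/2 - 16) * (133/2 - 1)
Step 5: = 131/2 * 131/2 = 17161/4

17161/4


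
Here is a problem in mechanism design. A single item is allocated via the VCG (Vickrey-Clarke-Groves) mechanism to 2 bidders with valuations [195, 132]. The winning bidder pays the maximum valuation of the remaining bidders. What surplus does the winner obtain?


Step 1: The winner is the agent with the highest value: agent 0 with value 195
Step 2: Values of other agents: [132]
Step 3: VCG payment = max of others' values = 132
Step 4: Surplus = 195 - 132 = 63

63


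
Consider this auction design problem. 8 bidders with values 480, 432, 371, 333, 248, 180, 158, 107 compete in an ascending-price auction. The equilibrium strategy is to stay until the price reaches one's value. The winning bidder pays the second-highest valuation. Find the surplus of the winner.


Step 1: Identify the highest value: 480
Step 2: Identify the second-highest value: 432
Step 3: The final price = second-highest value = 432
Step 4: Surplus = 480 - 432 = 48

48


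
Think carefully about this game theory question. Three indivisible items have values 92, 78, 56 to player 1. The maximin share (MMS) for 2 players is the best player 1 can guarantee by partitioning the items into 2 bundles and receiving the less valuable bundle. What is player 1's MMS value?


Step 1: Item values = 92, 78, 56
Step 2: Enumerate all 2-bundle partitions and take the smaller bundle:
  Partition 1: {92} vs {78,56} -> bundles 92, 134; min = 92
  Partition 2: {78} vs {92,56} -> bundles 78, 148; min = 78
  Partition 3: {56} vs {92,78} -> bundles 56, 170; min = 56
Step 3: MMS = max(92, 78, 56) = 92

92


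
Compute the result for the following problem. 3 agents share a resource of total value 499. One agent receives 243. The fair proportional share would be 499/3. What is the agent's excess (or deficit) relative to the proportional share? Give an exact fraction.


Step 1: Proportional share = 499/3
Step 2: Agent's actual allocation = 243
Step 3: Excess = 243 - 499/3 = 230/3

230/3


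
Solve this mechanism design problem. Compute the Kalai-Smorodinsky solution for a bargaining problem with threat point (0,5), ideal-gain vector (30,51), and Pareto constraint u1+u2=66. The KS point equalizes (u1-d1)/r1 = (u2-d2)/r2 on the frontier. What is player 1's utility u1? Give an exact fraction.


Step 1: At the KS point, (u1-d1)/r1 = (u2-d2)/r2 = t and u1+u2 = 66
Step 2: u1 = d1 + r1*t and u2 = d2 + r2*t, so (d1 + r1*t) + (d2 + r2*t) = 66
Step 3: t = (66 - 0 - 5)/(30 + 51) = 61/81
Step 4: u1 = d1 + r1*t = 0 + 30 * 61/81 = 610/27
Step 5: (Check: u2 = d2 + r2*t = 1172/27; u1+u2 = 610/27 + 1172/27 = 66, on the frontier.)

610/27


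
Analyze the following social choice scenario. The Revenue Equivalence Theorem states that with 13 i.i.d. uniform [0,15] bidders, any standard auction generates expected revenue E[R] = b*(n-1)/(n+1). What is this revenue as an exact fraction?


Step 1: By Revenue Equivalence, expected revenue = b*(n-1)/(n+1)
Step 2: Substituting n = 13, b = 15
Step 3: Revenue = 15*(13-1)/(13+1) = 15*12/14
Step 4: Revenue = 180/14 = 90/7

90/7


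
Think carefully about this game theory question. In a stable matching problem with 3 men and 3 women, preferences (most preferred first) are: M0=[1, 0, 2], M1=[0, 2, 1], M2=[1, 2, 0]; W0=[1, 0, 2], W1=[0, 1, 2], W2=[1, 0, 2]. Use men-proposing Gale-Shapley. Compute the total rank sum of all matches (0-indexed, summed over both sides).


Step 1: Run Gale-Shapley (men propose, women hold best offer):
  M0 proposes to W1; she accepts
  M1 proposes to W0; she accepts
  M2 proposes to W1; rejected
  M2 proposes to W2; she accepts
Step 2: Final matching: W0-M1, W1-M0, W2-M2
Step 3: 0-indexed ranks (man's rank of his match, then woman's): 0 + 0 + 0 + 0 + 1 + 2
Step 4: Total rank sum = 3

3


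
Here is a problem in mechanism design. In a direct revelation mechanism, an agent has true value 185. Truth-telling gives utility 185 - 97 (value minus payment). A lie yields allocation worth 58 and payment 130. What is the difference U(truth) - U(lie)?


Step 1: U(truth) = value - payment = 185 - 97 = 88
Step 2: U(lie) = allocation - payment = 58 - 130 = -72
Step 3: IC gap = 88 - (-72) = 160

160


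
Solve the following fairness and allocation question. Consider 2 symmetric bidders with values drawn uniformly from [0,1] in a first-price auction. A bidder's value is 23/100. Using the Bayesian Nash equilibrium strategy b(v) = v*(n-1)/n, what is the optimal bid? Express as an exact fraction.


Step 1: The symmetric BNE bidding function is b(v) = v * (n-1) / n
Step 2: Substitute v = 23/100 and n = 2
Step 3: b = 23/100 * 1/2
Step 4: b = 23/200

23/200


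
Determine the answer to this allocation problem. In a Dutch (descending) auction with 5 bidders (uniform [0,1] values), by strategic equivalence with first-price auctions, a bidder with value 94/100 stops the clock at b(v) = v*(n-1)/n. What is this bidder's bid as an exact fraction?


Step 1: Dutch auctions are strategically equivalent to first-price auctions
Step 2: The equilibrium bid is b(v) = v*(n-1)/n
Step 3: b = 47/50 * 4/5
Step 4: b = 94/125

94/125


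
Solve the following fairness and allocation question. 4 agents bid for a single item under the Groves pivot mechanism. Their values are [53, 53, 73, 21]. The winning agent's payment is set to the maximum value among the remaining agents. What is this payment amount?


Step 1: The efficient winner is agent 2 with value 73
Step 2: Other agents' values: [53, 53, 21]
Step 3: Pivot payment = max(others) = 53
Step 4: The winner pays 53

53


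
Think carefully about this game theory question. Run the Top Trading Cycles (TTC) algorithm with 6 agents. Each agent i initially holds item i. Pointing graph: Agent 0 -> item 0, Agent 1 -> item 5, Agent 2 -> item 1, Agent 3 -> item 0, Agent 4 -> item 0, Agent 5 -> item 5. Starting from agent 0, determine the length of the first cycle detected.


Step 1: Trace the pointer graph from agent 0: 0 -> 0
Step 2: A cycle is detected when we revisit agent 0
Step 3: The cycle is: 0 -> 0
Step 4: Cycle length = 1

1


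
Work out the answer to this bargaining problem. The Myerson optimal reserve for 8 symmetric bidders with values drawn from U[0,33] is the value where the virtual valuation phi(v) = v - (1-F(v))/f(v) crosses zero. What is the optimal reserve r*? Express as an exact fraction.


Step 1: For U[0,33], F(v) = v/33 and f(v) = 1/33
Step 2: phi(v) = v - (1 - v/33)/(1/33) = v - (33 - v) = 2v - 33
Step 3: Set phi(r*) = 0: 2r* - 33 = 0
Step 4: r* = 33/2 (the number of bidders n = 8 does not enter)

33/2


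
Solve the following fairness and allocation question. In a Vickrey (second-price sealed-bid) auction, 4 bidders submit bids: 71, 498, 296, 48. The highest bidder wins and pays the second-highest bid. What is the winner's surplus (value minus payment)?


Step 1: Sort bids in descending order: 498, 296, 71, 48
Step 2: The winning bid is the highest: 498
Step 3: The payment equals the second-highest bid: 296
Step 4: Surplus = winner's bid - payment = 498 - 296 = 202

202


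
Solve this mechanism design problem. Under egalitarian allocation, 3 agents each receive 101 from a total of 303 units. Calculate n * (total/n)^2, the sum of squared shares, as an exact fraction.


Step 1: Each agent's share = 303/3 = 101
Step 2: Square of each share = (101)^2 = 10201
Step 3: Sum of squares = 3 * 10201 = 30603

30603


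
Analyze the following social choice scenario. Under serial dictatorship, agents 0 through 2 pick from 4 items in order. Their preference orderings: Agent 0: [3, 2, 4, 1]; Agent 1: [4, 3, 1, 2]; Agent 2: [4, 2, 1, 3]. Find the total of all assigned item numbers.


Step 1: Agent 0 picks item 3
Step 2: Agent 1 picks item 4
Step 3: Agent 2 picks item 2
Step 4: Sum = 3 + 4 + 2 = 9

9


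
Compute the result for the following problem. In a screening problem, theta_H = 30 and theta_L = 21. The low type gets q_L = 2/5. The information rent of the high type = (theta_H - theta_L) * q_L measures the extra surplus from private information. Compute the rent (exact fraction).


Step 1: theta_H - theta_L = 30 - 21 = 9
Step 2: Information rent = (theta_H - theta_L) * q_L
Step 3: = 9 * 2/5
Step 4: = 18/5

18/5


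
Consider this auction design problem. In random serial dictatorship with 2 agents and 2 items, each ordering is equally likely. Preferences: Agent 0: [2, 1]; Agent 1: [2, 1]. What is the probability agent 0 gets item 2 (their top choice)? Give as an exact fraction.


Step 1: Agent 0 wants item 2
Step 2: There are 2 possible orderings of agents
Step 3: In 1 orderings, agent 0 gets item 2
Step 4: Probability = 1/2

1/2


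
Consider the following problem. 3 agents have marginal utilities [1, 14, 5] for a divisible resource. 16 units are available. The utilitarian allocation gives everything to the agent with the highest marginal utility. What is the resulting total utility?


Step 1: The marginal utilities are [1, 14, 5]
Step 2: The highest marginal utility is 14
Step 3: All 16 units go to that agent
Step 4: Total utility = 14 * 16 = 224

224


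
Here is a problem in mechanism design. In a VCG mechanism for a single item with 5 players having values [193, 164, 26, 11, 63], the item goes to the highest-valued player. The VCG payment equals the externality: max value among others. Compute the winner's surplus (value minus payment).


Step 1: The winner is the agent with the highest value: agent 0 with value 193
Step 2: Values of other agents: [164, 26, 11, 63]
Step 3: VCG payment = max of others' values = 164
Step 4: Surplus = 193 - 164 = 29

29


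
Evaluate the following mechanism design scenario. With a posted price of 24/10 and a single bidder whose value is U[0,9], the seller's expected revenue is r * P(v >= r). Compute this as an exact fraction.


Step 1: Posted price r = 12/5, value support [0,9]
Step 2: P(v >= r) = (9 - 12/5)/9 = 11/15
Step 3: Expected revenue = r * P(v >= r) = 12/5 * 11/15
Step 4: Revenue = 44/25

44/25


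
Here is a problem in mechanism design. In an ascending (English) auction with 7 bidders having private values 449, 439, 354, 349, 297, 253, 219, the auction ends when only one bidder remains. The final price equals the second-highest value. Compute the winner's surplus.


Step 1: Identify the highest value: 449
Step 2: Identify the second-highest value: 439
Step 3: The final price = second-highest value = 439
Step 4: Surplus = 449 - 439 = 10

10


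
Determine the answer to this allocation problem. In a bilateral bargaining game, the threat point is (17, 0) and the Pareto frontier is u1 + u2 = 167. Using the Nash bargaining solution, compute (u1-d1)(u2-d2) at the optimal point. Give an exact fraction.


Step 1: The Nash solution splits surplus symmetrically above the disagreement point
Step 2: u1 = (total + d1 - d2)/2 = (167 + 17 - 0)/2 = 92
Step 3: u2 = (total - d1 + d2)/2 = (167 - 17 + 0)/2 = 75
Step 4: Nash product = (92 - 17) * (75 - 0)
Step 5: = 75 * 75 = 5625

5625


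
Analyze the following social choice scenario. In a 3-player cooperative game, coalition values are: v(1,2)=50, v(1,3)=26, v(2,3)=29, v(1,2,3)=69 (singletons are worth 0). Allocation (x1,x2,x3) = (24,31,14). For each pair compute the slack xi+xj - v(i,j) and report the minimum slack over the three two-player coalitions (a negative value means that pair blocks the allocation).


Step 1: Slack for coalition (1,2): x1+x2 - v12 = 55 - 50 = 5
Step 2: Slack for coalition (1,3): x1+x3 - v13 = 38 - 26 = 12
Step 3: Slack for coalition (2,3): x2+x3 - v23 = 45 - 29 = 16
Step 4: Minimum slack = min(5, 12, 16) = 5, attained by (1,2); no pair can gain by deviating, so the allocation is in the core

5


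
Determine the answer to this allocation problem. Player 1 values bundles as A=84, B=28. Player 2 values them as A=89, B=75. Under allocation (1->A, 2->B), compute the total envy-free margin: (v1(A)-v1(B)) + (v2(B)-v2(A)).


Step 1: Player 1's margin = v1(A) - v1(B) = 84 - 28 = 56
Step 2: Player 2's margin = v2(B) - v2(A) = 75 - 89 = -14
Step 3: Total margin = 56 + -14 = 42

42


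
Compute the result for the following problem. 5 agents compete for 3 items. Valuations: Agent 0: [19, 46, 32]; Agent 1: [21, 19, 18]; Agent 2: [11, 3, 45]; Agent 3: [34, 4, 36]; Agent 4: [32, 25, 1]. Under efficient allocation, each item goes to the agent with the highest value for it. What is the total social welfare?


Step 1: For each item, find the maximum value among all agents.
Step 2: Item 0 -> Agent 3 (value 34)
Step 3: Item 1 -> Agent 0 (value 46)
Step 4: Item 2 -> Agent 2 (value 45)
Step 5: Total welfare = 34 + 46 + 45 = 125

125


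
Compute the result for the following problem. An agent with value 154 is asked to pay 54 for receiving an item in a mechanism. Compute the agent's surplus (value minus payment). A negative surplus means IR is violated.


Step 1: Surplus = value - payment = 154 - 54 = 100
Step 2: IR is satisfied (surplus >= 0)

100


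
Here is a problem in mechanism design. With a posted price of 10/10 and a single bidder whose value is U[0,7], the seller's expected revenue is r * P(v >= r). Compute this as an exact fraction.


Step 1: Posted price r = 1, value support [0,7]
Step 2: P(v >= r) = (7 - 1)/7 = 6/7
Step 3: Expected revenue = r * P(v >= r) = 1 * 6/7
Step 4: Revenue = 6/7

6/7


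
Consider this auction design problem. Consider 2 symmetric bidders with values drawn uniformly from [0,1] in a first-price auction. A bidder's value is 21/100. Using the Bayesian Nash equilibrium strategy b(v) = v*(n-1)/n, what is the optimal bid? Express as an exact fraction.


Step 1: The symmetric BNE bidding function is b(v) = v * (n-1) / n
Step 2: Substitute v = 21/100 and n = 2
Step 3: b = 21/100 * 1/2
Step 4: b = 21/200

21/200


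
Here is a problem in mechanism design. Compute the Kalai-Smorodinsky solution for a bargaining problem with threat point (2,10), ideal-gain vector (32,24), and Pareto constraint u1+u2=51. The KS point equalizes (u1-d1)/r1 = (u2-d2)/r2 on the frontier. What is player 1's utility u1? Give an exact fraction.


Step 1: At the KS point, (u1-d1)/r1 = (u2-d2)/r2 = t and u1+u2 = 51
Step 2: u1 = d1 + r1*t and u2 = d2 + r2*t, so (d1 + r1*t) + (d2 + r2*t) = 51
Step 3: t = (51 - 2 - 10)/(32 + 24) = 39/56
Step 4: u1 = d1 + r1*t = 2 + 32 * 39/56 = 170/7
Step 5: (Check: u2 = d2 + r2*t = 187/7; u1+u2 = 170/7 + 187/7 = 51, on the frontier.)

170/7


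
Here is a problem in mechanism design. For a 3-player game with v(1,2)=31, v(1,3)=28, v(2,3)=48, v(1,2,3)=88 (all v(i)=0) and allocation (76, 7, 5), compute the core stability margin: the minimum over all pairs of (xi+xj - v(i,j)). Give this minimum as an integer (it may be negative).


Step 1: Slack for coalition (1,2): x1+x2 - v12 = 83 - 31 = 52
Step 2: Slack for coalition (1,3): x1+x3 - v13 = 81 - 28 = 53
Step 3: Slack for coalition (2,3): x2+x3 - v23 = 12 - 48 = -36
Step 4: Minimum slack = min(52, 53, -36) = -36, attained by (2,3); coalition (2,3) can block (slack < 0), so the allocation is not in the core

-36


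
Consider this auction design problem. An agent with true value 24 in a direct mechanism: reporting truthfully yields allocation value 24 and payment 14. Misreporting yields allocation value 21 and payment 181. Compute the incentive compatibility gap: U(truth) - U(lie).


Step 1: U(truth) = value - payment = 24 - 14 = 10
Step 2: U(lie) = allocation - payment = 21 - 181 = -160
Step 3: IC gap = 10 - (-160) = 170

170


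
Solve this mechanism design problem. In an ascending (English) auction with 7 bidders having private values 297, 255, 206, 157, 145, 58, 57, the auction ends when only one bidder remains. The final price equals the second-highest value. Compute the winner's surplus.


Step 1: Identify the highest value: 297
Step 2: Identify the second-highest value: 255
Step 3: The final price = second-highest value = 255
Step 4: Surplus = 297 - 255 = 42

42


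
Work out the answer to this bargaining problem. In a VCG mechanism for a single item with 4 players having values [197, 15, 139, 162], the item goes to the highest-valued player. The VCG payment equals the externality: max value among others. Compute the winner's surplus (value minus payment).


Step 1: The winner is the agent with the highest value: agent 0 with value 197
Step 2: Values of other agents: [15, 139, 162]
Step 3: VCG payment = max of others' values = 162
Step 4: Surplus = 197 - 162 = 35

35


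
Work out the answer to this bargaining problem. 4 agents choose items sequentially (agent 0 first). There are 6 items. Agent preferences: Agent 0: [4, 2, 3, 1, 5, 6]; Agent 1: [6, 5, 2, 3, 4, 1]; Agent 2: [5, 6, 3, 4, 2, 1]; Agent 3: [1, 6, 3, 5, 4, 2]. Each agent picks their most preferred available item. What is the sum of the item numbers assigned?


Step 1: Agent 0 picks item 4
Step 2: Agent 1 picks item 6
Step 3: Agent 2 picks item 5
Step 4: Agent 3 picks item 1
Step 5: Sum = 4 + 6 + 5 + 1 = 16

16


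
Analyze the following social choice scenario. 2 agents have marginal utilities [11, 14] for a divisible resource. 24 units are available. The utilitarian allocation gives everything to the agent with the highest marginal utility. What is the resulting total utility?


Step 1: The marginal utilities are [11, 14]
Step 2: The highest marginal utility is 14
Step 3: All 24 units go to that agent
Step 4: Total utility = 14 * 24 = 336

336


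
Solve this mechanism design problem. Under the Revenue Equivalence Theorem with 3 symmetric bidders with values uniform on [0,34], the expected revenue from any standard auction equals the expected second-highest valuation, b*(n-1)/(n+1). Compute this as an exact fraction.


Step 1: By Revenue Equivalence, expected revenue = b*(n-1)/(n+1)
Step 2: Substituting n = 3, b = 34
Step 3: Revenue = 34*(3-1)/(3+1) = 34*2/4
Step 4: Revenue = 68/4 = 17

17


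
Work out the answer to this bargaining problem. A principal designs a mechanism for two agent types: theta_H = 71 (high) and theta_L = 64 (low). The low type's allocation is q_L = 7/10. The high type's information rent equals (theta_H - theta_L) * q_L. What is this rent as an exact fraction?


Step 1: theta_H - theta_L = 71 - 64 = 7
Step 2: Information rent = (theta_H - theta_L) * q_L
Step 3: = 7 * 7/10
Step 4: = 49/10

49/10


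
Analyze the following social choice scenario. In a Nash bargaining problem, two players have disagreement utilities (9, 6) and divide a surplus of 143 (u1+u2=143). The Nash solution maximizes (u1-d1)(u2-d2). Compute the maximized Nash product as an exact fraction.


Step 1: The Nash solution splits surplus symmetrically above the disagreement point
Step 2: u1 = (total + d1 - d2)/2 = (143 + 9 - 6)/2 = 73
Step 3: u2 = (total - d1 + d2)/2 = (143 - 9 + 6)/2 = 70
Step 4: Nash product = (73 - 9) * (70 - 6)
Step 5: = 64 * 64 = 4096

4096


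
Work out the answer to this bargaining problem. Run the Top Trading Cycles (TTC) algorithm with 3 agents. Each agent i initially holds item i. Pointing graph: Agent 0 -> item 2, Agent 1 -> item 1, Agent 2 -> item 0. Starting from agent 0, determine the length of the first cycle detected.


Step 1: Trace the pointer graph from agent 0: 0 -> 2 -> 0
Step 2: A cycle is detected when we revisit agent 0
Step 3: The cycle is: 0 -> 2 -> 0
Step 4: Cycle length = 2

2


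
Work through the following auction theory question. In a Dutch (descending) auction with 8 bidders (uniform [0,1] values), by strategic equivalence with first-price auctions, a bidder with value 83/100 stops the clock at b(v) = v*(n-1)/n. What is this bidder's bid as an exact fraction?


Step 1: Dutch auctions are strategically equivalent to first-price auctions
Step 2: The equilibrium bid is b(v) = v*(n-1)/n
Step 3: b = 83/100 * 7/8
Step 4: b = 581/800

581/800


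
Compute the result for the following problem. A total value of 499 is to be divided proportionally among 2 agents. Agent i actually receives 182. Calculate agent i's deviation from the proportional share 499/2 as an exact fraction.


Step 1: Proportional share = 499/2
Step 2: Agent's actual allocation = 182
Step 3: Excess = 182 - 499/2 = -135/2

-135/2


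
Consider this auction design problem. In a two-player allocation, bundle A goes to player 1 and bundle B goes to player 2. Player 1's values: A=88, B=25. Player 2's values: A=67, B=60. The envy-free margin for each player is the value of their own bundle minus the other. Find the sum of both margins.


Step 1: Player 1's margin = v1(A) - v1(B) = 88 - 25 = 63
Step 2: Player 2's margin = v2(B) - v2(A) = 60 - 67 = -7
Step 3: Total margin = 63 + -7 = 56

56


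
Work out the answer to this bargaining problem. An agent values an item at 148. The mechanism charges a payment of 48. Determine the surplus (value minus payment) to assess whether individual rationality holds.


Step 1: Surplus = value - payment = 148 - 48 = 100
Step 2: IR is satisfied (surplus >= 0)

100


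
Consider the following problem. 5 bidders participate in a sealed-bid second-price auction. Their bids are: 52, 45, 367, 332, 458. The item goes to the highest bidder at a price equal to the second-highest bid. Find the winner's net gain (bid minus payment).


Step 1: Sort bids in descending order: 458, 367, 332, 52, 45
Step 2: The winning bid is the highest: 458
Step 3: The payment equals the second-highest bid: 367
Step 4: Surplus = winner's bid - payment = 458 - 367 = 91

91


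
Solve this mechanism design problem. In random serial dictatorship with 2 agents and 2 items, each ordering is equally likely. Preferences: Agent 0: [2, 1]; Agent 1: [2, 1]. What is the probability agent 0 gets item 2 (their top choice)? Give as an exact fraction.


Step 1: Agent 0 wants item 2
Step 2: There are 2 possible orderings of agents
Step 3: In 1 orderings, agent 0 gets item 2
Step 4: Probability = 1/2

1/2


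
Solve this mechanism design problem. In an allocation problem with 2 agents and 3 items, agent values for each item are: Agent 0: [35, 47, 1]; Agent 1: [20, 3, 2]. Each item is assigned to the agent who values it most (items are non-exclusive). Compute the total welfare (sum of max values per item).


Step 1: For each item, find the maximum value among all agents.
Step 2: Item 0 -> Agent 0 (value 35)
Step 3: Item 1 -> Agent 0 (value 47)
Step 4: Item 2 -> Agent 1 (value 2)
Step 5: Total welfare = 35 + 47 + 2 = 84

84


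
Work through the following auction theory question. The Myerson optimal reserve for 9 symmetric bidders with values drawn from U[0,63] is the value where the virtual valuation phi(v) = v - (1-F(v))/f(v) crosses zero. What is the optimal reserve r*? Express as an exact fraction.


Step 1: For U[0,63], F(v) = v/63 and f(v) = 1/63
Step 2: phi(v) = v - (1 - v/63)/(1/63) = v - (63 - v) = 2v - 63
Step 3: Set phi(r*) = 0: 2r* - 63 = 0
Step 4: r* = 63/2 (the number of bidders n = 9 does not enter)

63/2


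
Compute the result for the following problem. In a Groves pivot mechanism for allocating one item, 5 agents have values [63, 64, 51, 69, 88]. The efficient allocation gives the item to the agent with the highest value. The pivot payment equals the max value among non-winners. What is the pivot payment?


Step 1: The efficient winner is agent 4 with value 88
Step 2: Other agents' values: [63, 64, 51, 69]
Step 3: Pivot payment = max(others) = 69
Step 4: The winner pays 69

69


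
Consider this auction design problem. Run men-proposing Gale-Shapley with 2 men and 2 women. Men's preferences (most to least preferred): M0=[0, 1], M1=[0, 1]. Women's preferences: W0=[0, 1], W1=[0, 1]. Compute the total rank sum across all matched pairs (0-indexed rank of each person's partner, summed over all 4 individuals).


Step 1: Run Gale-Shapley (men propose, women hold best offer):
  M0 proposes to W0; she accepts
  M1 proposes to W0; rejected
  M1 proposes to W1; she accepts
Step 2: Final matching: W0-M0, W1-M1
Step 3: 0-indexed ranks (man's rank of his match, then woman's): 0 + 0 + 1 + 1
Step 4: Total rank sum = 2

2


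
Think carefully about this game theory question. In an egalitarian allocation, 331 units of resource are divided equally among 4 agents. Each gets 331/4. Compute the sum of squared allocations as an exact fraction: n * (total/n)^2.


Step 1: Each agent's share = 331/4
Step 2: Square of each share = (331/4)^2 = 109561/16
Step 3: Sum of squares = 4 * 109561/16 = 109561/4

109561/4


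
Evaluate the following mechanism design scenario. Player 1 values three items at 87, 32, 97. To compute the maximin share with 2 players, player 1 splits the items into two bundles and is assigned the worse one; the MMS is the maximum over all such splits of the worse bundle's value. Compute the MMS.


Step 1: Item values = 87, 32, 97
Step 2: Enumerate all 2-bundle partitions and take the smaller bundle:
  Partition 1: {87} vs {32,97} -> bundles 87, 129; min = 87
  Partition 2: {32} vs {87,97} -> bundles 32, 184; min = 32
  Partition 3: {97} vs {87,32} -> bundles 97, 119; min = 97
Step 3: MMS = max(87, 32, 97) = 97

97


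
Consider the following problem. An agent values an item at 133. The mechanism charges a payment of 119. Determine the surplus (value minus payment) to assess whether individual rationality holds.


Step 1: Surplus = value - payment = 133 - 119 = 14
Step 2: IR is satisfied (surplus >= 0)

14


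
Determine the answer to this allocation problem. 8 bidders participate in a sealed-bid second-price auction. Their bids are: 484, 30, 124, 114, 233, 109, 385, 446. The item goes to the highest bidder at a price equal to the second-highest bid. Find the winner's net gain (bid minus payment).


Step 1: Sort bids in descending order: 484, 446, 385, 233, 124, 114, 109, 30
Step 2: The winning bid is the highest: 484
Step 3: The payment equals the second-highest bid: 446
Step 4: Surplus = winner's bid - payment = 484 - 446 = 38

38


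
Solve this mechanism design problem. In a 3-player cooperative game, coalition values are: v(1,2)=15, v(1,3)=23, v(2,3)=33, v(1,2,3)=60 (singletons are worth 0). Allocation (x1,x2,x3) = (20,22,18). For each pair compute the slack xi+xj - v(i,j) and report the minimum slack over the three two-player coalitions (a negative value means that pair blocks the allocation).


Step 1: Slack for coalition (1,2): x1+x2 - v12 = 42 - 15 = 27
Step 2: Slack for coalition (1,3): x1+x3 - v13 = 38 - 23 = 15
Step 3: Slack for coalition (2,3): x2+x3 - v23 = 40 - 33 = 7
Step 4: Minimum slack = min(27, 15, 7) = 7, attained by (2,3); no pair can gain by deviating, so the allocation is in the core

7


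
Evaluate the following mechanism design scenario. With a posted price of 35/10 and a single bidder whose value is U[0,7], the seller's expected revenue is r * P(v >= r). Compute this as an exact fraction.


Step 1: Posted price r = 7/2, value support [0,7]
Step 2: P(v >= r) = (7 - 7/2)/7 = 1/2
Step 3: Expected revenue = r * P(v >= r) = 7/2 * 1/2
Step 4: Revenue = 7/4

7/4


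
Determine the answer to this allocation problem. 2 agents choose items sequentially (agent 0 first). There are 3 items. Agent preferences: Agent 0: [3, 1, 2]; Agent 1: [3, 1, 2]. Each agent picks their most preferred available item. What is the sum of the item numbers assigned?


Step 1: Agent 0 picks item 3
Step 2: Agent 1 picks item 1
Step 3: Sum = 3 + 1 = 4

4


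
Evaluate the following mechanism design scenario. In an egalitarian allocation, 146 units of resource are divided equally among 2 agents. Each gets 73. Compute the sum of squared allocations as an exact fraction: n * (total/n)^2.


Step 1: Each agent's share = 146/2 = 73
Step 2: Square of each share = (73)^2 = 5329
Step 3: Sum of squares = 2 * 5329 = 10658

10658


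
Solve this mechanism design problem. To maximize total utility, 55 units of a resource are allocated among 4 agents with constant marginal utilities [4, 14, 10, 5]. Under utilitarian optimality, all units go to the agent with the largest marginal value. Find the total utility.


Step 1: The marginal utilities are [4, 14, 10, 5]
Step 2: The highest marginal utility is 14
Step 3: All 55 units go to that agent
Step 4: Total utility = 14 * 55 = 770

770


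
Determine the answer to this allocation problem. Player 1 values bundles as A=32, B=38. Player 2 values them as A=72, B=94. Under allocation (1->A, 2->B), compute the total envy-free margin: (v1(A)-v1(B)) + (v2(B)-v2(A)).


Step 1: Player 1's margin = v1(A) - v1(B) = 32 - 38 = -6
Step 2: Player 2's margin = v2(B) - v2(A) = 94 - 72 = 22
Step 3: Total margin = -6 + 22 = 16

16


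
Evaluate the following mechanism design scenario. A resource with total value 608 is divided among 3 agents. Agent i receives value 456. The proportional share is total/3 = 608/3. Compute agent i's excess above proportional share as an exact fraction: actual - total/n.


Step 1: Proportional share = 608/3
Step 2: Agent's actual allocation = 456
Step 3: Excess = 456 - 608/3 = 760/3

760/3


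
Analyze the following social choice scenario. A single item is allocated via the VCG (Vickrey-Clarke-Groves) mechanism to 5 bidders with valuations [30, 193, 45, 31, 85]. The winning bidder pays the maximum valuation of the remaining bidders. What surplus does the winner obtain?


Step 1: The winner is the agent with the highest value: agent 1 with value 193
Step 2: Values of other agents: [30, 45, 31, 85]
Step 3: VCG payment = max of others' values = 85
Step 4: Surplus = 193 - 85 = 108

108


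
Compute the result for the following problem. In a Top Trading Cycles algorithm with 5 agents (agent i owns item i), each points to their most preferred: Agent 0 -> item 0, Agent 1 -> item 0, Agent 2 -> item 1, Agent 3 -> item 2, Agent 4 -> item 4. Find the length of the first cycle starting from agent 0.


Step 1: Trace the pointer graph from agent 0: 0 -> 0
Step 2: A cycle is detected when we revisit agent 0
Step 3: The cycle is: 0 -> 0
Step 4: Cycle length = 1

1


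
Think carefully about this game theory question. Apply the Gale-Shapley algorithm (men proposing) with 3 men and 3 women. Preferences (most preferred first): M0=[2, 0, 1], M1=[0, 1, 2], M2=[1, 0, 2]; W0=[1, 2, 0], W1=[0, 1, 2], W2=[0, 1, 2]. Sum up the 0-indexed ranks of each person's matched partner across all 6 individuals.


Step 1: Run Gale-Shapley (men propose, women hold best offer):
  M0 proposes to W2; she accepts
  M1 proposes to W0; she accepts
  M2 proposes to W1; she accepts
Step 2: Final matching: W0-M1, W1-M2, W2-M0
Step 3: 0-indexed ranks (man's rank of his match, then woman's): 0 + 0 + 0 + 2 + 0 + 0
Step 4: Total rank sum = 2

2


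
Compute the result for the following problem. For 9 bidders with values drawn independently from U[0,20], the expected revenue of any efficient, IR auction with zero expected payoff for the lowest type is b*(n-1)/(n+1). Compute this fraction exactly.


Step 1: By Revenue Equivalence, expected revenue = b*(n-1)/(n+1)
Step 2: Substituting n = 9, b = 20
Step 3: Revenue = 20*(9-1)/(9+1) = 20*8/10
Step 4: Revenue = 160/10 = 16

16


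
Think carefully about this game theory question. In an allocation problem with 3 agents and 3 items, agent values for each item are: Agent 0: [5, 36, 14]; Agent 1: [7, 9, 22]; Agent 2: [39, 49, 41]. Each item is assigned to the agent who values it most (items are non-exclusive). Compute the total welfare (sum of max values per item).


Step 1: For each item, find the maximum value among all agents.
Step 2: Item 0 -> Agent 2 (value 39)
Step 3: Item 1 -> Agent 2 (value 49)
Step 4: Item 2 -> Agent 2 (value 41)
Step 5: Total welfare = 39 + 49 + 41 = 129

129


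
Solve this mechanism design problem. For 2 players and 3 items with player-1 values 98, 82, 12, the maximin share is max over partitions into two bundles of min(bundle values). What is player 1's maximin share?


Step 1: Item values = 98, 82, 12
Step 2: Enumerate all 2-bundle partitions and take the smaller bundle:
  Partition 1: {98} vs {82,12} -> bundles 98, 94; min = 94
  Partition 2: {82} vs {98,12} -> bundles 82, 110; min = 82
  Partition 3: {12} vs {98,82} -> bundles 12, 180; min = 12
Step 3: MMS = max(94, 82, 12) = 94

94


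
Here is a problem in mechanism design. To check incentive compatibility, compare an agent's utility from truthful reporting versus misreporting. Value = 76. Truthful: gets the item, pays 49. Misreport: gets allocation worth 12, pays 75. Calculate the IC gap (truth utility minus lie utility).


Step 1: U(truth) = value - payment = 76 - 49 = 27
Step 2: U(lie) = allocation - payment = 12 - 75 = -63
Step 3: IC gap = 27 - (-63) = 90

90


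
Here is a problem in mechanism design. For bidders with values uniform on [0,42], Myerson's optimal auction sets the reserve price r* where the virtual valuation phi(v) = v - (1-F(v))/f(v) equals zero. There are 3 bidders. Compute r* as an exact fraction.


Step 1: For U[0,42], F(v) = v/42 and f(v) = 1/42
Step 2: phi(v) = v - (1 - v/42)/(1/42) = v - (42 - v) = 2v - 42
Step 3: Set phi(r*) = 0: 2r* - 42 = 0
Step 4: r* = 42/2 = 21 (the number of bidders n = 3 does not enter)

21


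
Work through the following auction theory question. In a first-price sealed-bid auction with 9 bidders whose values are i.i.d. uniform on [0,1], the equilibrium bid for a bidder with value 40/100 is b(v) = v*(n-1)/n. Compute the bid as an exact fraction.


Step 1: The symmetric BNE bidding function is b(v) = v * (n-1) / n
Step 2: Substitute v = 2/5 and n = 9
Step 3: b = 2/5 * 8/9
Step 4: b = 16/45

16/45


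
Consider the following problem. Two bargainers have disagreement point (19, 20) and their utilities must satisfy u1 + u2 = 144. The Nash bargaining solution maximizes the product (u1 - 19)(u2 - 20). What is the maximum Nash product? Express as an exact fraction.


Step 1: The Nash solution splits surplus symmetrically above the disagreement point
Step 2: u1 = (total + d1 - d2)/2 = (144 + 19 - 20)/2 = 143/2
Step 3: u2 = (total - d1 + d2)/2 = (144 - 19 + 20)/2 = 145/2
Step 4: Nash product = (143/2 - 19) * (145/2 - 20)
Step 5: = 105/2 * 105/2 = 11025/4

11025/4


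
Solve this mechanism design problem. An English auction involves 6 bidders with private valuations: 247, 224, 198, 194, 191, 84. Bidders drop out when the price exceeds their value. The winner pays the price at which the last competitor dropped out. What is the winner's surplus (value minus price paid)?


Step 1: Identify the highest value: 247
Step 2: Identify the second-highest value: 224
Step 3: The final price = second-highest value = 224
Step 4: Surplus = 247 - 224 = 23

23


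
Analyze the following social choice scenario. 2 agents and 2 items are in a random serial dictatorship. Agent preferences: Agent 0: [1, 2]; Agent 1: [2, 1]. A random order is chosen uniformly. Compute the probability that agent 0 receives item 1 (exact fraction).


Step 1: Agent 0 wants item 1
Step 2: There are 2 possible orderings of agents
Step 3: In 2 orderings, agent 0 gets item 1
Step 4: Probability = 2/2 = 1

1


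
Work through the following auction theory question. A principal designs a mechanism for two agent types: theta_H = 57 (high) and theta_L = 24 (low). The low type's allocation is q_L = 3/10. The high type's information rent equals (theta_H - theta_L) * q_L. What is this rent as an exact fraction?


Step 1: theta_H - theta_L = 57 - 24 = 33
Step 2: Information rent = (theta_H - theta_L) * q_L
Step 3: = 33 * 3/10
Step 4: = 99/10

99/10


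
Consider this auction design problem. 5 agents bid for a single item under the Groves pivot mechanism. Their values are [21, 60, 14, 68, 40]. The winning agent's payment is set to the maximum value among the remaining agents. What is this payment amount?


Step 1: The efficient winner is agent 3 with value 68
Step 2: Other agents' values: [21, 60, 14, 40]
Step 3: Pivot payment = max(others) = 60
Step 4: The winner pays 60

60


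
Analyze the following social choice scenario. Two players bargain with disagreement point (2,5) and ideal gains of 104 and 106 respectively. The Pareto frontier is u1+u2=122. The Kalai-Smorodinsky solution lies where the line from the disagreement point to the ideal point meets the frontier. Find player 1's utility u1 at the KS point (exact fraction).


Step 1: At the KS point, (u1-d1)/r1 = (u2-d2)/r2 = t and u1+u2 = 122
Step 2: u1 = d1 + r1*t and u2 = d2 + r2*t, so (d1 + r1*t) + (d2 + r2*t) = 122
Step 3: t = (122 - 2 - 5)/(104 + 106) = 115/210 = 23/42
Step 4: u1 = d1 + r1*t = 2 + 104 * 23/42 = 1238/21
Step 5: (Check: u2 = d2 + r2*t = 1324/21; u1+u2 = 1238/21 + 1324/21 = 122, on the frontier.)

1238/21


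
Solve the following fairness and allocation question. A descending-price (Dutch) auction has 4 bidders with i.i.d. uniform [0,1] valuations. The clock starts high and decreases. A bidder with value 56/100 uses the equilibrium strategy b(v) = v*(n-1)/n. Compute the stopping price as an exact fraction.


Step 1: Dutch auctions are strategically equivalent to first-price auctions
Step 2: The equilibrium bid is b(v) = v*(n-1)/n
Step 3: b = 14/25 * 3/4
Step 4: b = 21/50

21/50


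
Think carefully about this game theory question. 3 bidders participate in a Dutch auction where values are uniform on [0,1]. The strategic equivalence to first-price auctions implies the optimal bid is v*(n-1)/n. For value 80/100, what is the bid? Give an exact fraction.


Step 1: Dutch auctions are strategically equivalent to first-price auctions
Step 2: The equilibrium bid is b(v) = v*(n-1)/n
Step 3: b = 4/5 * 2/3
Step 4: b = 8/15

8/15
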